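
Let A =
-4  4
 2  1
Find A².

[[24, -12], [-6, 9]]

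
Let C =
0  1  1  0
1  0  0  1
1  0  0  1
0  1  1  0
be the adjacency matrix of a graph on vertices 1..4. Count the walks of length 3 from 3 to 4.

4

The number of length-3 walks from vertex 3 to vertex 4 is entry (3,4) of C³, where C is the adjacency matrix.
C² = [[2, 0, 0, 2], [0, 2, 2, 0], [0, 2, 2, 0], [2, 0, 0, 2]]
C³ = [[0, 4, 4, 0], [4, 0, 0, 4], [4, 0, 0, 4], [0, 4, 4, 0]]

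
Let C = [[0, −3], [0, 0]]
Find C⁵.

C is strictly triangular, hence nilpotent: C² = 0, so C⁵ = 0.

[[0, 0], [0, 0]]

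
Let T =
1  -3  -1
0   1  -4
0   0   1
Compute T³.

T = I + N where N = [[0, -3, -1], [0, 0, -4], [0, 0, 0]] is strictly upper-triangular, so N³ = 0.
(I + N)³ = I + 3·N + 3·N² = [[1, -9, 33], [0, 1, -12], [0, 0, 1]].

[[1, -9, 33], [0, 1, -12], [0, 0, 1]]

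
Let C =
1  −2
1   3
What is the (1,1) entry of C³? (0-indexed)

C² = [[−1, −8], [4, 7]]
C³ = [[−9, −22], [11, 13]]

13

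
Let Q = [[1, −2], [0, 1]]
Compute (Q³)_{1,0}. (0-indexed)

Q = I + N where N = [[0, −2], [0, 0]] is strictly upper-triangular, so N² = 0.
(I + N)³ = I + 3·N = [[1, −6], [0, 1]].

0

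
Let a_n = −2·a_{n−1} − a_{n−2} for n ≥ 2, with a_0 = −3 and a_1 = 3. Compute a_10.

−3

With companion matrix T = [[−2, −1], [1, 0]], [a_n, a_{n−1}]ᵀ = T·[a_{n−1}, a_{n−2}]ᵀ, so [a_10, a_9]ᵀ = T⁹·[a_1, a_0]ᵀ.
T⁹ = [[−10, −9], [9, 8]], giving [a_10, a_9]ᵀ = [[−3], [3]].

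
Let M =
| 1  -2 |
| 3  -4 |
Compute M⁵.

tr M = -3 and det M = 2, so the characteristic polynomial is λ² − (-3)λ + (2) with roots -2 and -1.
Eigenvectors give P = [[2, 1], [3, 1]] with P⁻¹ = [[-1, 1], [3, -2]], and M = P·diag(-2, -1)·P⁻¹.
Then M⁵ = P·diag(-32, -1)·P⁻¹ = [[-64, -1], [-96, -1]] · [[-1, 1], [3, -2]] = [[61, -62], [93, -94]].

[[61, -62], [93, -94]]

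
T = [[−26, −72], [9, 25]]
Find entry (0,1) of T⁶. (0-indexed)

1512

tr T = −1 and det T = −2, so the characteristic polynomial is λ² − (−1)λ + (−2) with roots −2 and 1.
Eigenvectors give P = [[−3, −8], [1, 3]] with P⁻¹ = [[−3, −8], [1, 3]], and T = P·diag(−2, 1)·P⁻¹.
Then T⁶ = P·diag(64, 1)·P⁻¹ = [[−192, −8], [64, 3]] · [[−3, −8], [1, 3]] = [[568, 1512], [−189, −503]].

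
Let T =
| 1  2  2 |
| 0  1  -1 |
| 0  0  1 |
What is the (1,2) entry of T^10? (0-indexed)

T = I + N where N = [[0, 2, 2], [0, 0, -1], [0, 0, 0]] is strictly upper-triangular, so N^3 = 0.
(I + N)^10 = I + 10·N + 45·N^2 = [[1, 20, -70], [0, 1, -10], [0, 0, 1]].

-10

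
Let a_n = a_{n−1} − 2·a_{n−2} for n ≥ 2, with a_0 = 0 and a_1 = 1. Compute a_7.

With companion matrix Q = [[1, −2], [1, 0]], [a_n, a_{n−1}]ᵀ = Q·[a_{n−1}, a_{n−2}]ᵀ, so [a_7, a_6]ᵀ = Q⁶·[a_1, a_0]ᵀ.
Q⁶ = [[7, −10], [5, 2]], giving [a_7, a_6]ᵀ = [[7], [5]].

7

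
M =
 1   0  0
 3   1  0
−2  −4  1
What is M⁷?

[[1, 0, 0], [21, 1, 0], [−266, −28, 1]]

M = I + N where N = [[0, 0, 0], [3, 0, 0], [−2, −4, 0]] is strictly lower-triangular, so N³ = 0.
(I + N)⁷ = I + 7·N + 21·N² = [[1, 0, 0], [21, 1, 0], [−266, −28, 1]].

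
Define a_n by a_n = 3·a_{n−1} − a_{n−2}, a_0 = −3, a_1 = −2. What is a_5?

−47

With companion matrix Q = [[3, −1], [1, 0]], [a_n, a_{n−1}]ᵀ = Q·[a_{n−1}, a_{n−2}]ᵀ, so [a_5, a_4]ᵀ = Q⁴·[a_1, a_0]ᵀ.
Q⁴ = [[55, −21], [21, −8]], giving [a_5, a_4]ᵀ = [[−47], [−18]].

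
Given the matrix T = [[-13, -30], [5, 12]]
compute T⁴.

[[211, 390], [-65, -114]]

tr T = -1 and det T = -6, so the characteristic polynomial is λ² − (-1)λ + (-6) with roots -3 and 2.
Eigenvectors give P = [[-3, -2], [1, 1]] with P⁻¹ = [[-1, -2], [1, 3]], and T = P·diag(-3, 2)·P⁻¹.
Then T⁴ = P·diag(81, 16)·P⁻¹ = [[-243, -32], [81, 16]] · [[-1, -2], [1, 3]] = [[211, 390], [-65, -114]].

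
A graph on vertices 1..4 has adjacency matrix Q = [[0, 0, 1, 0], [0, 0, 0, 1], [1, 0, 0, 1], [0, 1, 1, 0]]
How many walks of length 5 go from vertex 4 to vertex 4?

The number of length-5 walks from vertex 4 to vertex 4 is entry (4,4) of Q⁵, where Q is the adjacency matrix.
Q² = [[1, 0, 0, 1], [0, 1, 1, 0], [0, 1, 2, 0], [1, 0, 0, 2]]
Q³ = [[0, 1, 2, 0], [1, 0, 0, 2], [2, 0, 0, 3], [0, 2, 3, 0]]
Q⁴ = [[2, 0, 0, 3], [0, 2, 3, 0], [0, 3, 5, 0], [3, 0, 0, 5]]
Q⁵ = [[0, 3, 5, 0], [3, 0, 0, 5], [5, 0, 0, 8], [0, 5, 8, 0]]

0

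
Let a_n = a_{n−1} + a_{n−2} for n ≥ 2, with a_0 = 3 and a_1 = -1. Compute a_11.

76

With companion matrix C = [[1, 1], [1, 0]], [a_n, a_{n−1}]ᵀ = C·[a_{n−1}, a_{n−2}]ᵀ, so [a_11, a_10]ᵀ = C^10·[a_1, a_0]ᵀ.
C^10 = [[89, 55], [55, 34]], giving [a_11, a_10]ᵀ = [[76], [47]].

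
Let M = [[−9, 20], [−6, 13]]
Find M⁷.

tr M = 4 and det M = 3, so the characteristic polynomial is λ² − (4)λ + (3) with roots 3 and 1.
Eigenvectors give P = [[−5, 2], [−3, 1]] with P⁻¹ = [[1, −2], [3, −5]], and M = P·diag(3, 1)·P⁻¹.
Then M⁷ = P·diag(2187, 1)·P⁻¹ = [[−10935, 2], [−6561, 1]] · [[1, −2], [3, −5]] = [[−10929, 21860], [−6558, 13117]].

[[−10929, 21860], [−6558, 13117]]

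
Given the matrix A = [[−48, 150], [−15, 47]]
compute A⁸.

[[63306, −189150], [18915, −56489]]

tr A = −1 and det A = −6, so the characteristic polynomial is λ² − (−1)λ + (−6) with roots 2 and −3.
Eigenvectors give P = [[3, −10], [1, −3]] with P⁻¹ = [[−3, 10], [−1, 3]], and A = P·diag(2, −3)·P⁻¹.
Then A⁸ = P·diag(256, 6561)·P⁻¹ = [[768, −65610], [256, −19683]] · [[−3, 10], [−1, 3]] = [[63306, −189150], [18915, −56489]].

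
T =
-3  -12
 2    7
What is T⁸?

[[-13119, -39360], [6560, 19681]]

tr T = 4 and det T = 3, so the characteristic polynomial is λ² − (4)λ + (3) with roots 3 and 1.
Eigenvectors give P = [[2, 3], [-1, -1]] with P⁻¹ = [[-1, -3], [1, 2]], and T = P·diag(3, 1)·P⁻¹.
Then T⁸ = P·diag(6561, 1)·P⁻¹ = [[13122, 3], [-6561, -1]] · [[-1, -3], [1, 2]] = [[-13119, -39360], [6560, 19681]].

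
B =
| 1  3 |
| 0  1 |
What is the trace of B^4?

B = I + N where N = [[0, 3], [0, 0]] is strictly upper-triangular, so N^2 = 0.
(I + N)^4 = I + 4·N = [[1, 12], [0, 1]].

2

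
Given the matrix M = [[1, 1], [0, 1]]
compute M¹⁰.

[[1, 10], [0, 1]]

M = I + N where N = [[0, 1], [0, 0]] is strictly upper-triangular, so N² = 0.
(I + N)¹⁰ = I + 10·N = [[1, 10], [0, 1]].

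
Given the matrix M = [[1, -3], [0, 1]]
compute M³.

[[1, -9], [0, 1]]

M = I + N where N = [[0, -3], [0, 0]] is strictly upper-triangular, so N² = 0.
(I + N)³ = I + 3·N = [[1, -9], [0, 1]].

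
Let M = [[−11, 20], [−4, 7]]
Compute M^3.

tr M = −4 and det M = 3, so the characteristic polynomial is λ² − (−4)λ + (3) with roots −1 and −3.
Eigenvectors give P = [[2, 5], [1, 2]] with P⁻¹ = [[−2, 5], [1, −2]], and M = P·diag(−1, −3)·P⁻¹.
Then M^3 = P·diag(−1, −27)·P⁻¹ = [[−2, −135], [−1, −54]] · [[−2, 5], [1, −2]] = [[−131, 260], [−52, 103]].

[[−131, 260], [−52, 103]]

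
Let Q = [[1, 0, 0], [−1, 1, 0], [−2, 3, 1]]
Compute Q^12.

Q = I + N where N = [[0, 0, 0], [−1, 0, 0], [−2, 3, 0]] is strictly lower-triangular, so N^3 = 0.
(I + N)^12 = I + 12·N + 66·N^2 = [[1, 0, 0], [−12, 1, 0], [−222, 36, 1]].

[[1, 0, 0], [−12, 1, 0], [−222, 36, 1]]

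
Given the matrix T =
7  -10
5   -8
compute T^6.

[[-601, 1330], [-665, 1394]]

tr T = -1 and det T = -6, so the characteristic polynomial is λ² − (-1)λ + (-6) with roots 2 and -3.
Eigenvectors give P = [[2, 1], [1, 1]] with P⁻¹ = [[1, -1], [-1, 2]], and T = P·diag(2, -3)·P⁻¹.
Then T^6 = P·diag(64, 729)·P⁻¹ = [[128, 729], [64, 729]] · [[1, -1], [-1, 2]] = [[-601, 1330], [-665, 1394]].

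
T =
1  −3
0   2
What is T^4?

[[1, −45], [0, 16]]

T^2 = [[1, −9], [0, 4]]
T^3 = [[1, −21], [0, 8]]
T^4 = [[1, −45], [0, 16]]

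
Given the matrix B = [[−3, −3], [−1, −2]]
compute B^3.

[[−51, −66], [−22, −29]]

B^2 = [[12, 15], [5, 7]]
B^3 = [[−51, −66], [−22, −29]]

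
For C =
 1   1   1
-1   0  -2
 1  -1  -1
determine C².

[[1, 0, -2], [-3, 1, 1], [1, 2, 4]]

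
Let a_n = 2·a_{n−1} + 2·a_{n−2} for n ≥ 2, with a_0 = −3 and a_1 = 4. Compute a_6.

With companion matrix C = [[2, 2], [1, 0]], [a_n, a_{n−1}]ᵀ = C·[a_{n−1}, a_{n−2}]ᵀ, so [a_6, a_5]ᵀ = C^5·[a_1, a_0]ᵀ.
C^5 = [[120, 88], [44, 32]], giving [a_6, a_5]ᵀ = [[216], [80]].

216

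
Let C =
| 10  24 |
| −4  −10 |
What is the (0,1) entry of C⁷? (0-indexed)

tr C = 0 and det C = −4, so the characteristic polynomial is λ² − (0)λ + (−4) with roots 2 and −2.
Eigenvectors give P = [[−3, 2], [1, −1]] with P⁻¹ = [[−1, −2], [−1, −3]], and C = P·diag(2, −2)·P⁻¹.
Then C⁷ = P·diag(128, −128)·P⁻¹ = [[−384, −256], [128, 128]] · [[−1, −2], [−1, −3]] = [[640, 1536], [−256, −640]].

1536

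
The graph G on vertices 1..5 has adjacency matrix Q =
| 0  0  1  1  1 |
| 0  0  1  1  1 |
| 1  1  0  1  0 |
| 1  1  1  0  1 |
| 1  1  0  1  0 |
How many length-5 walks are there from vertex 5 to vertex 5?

The number of length-5 walks from vertex 5 to vertex 5 is entry (5,5) of Q^5, where Q is the adjacency matrix.
Q^2 = [[3, 3, 1, 2, 1], [3, 3, 1, 2, 1], [1, 1, 3, 2, 3], [2, 2, 2, 4, 2], [1, 1, 3, 2, 3]]
Q^3 = [[4, 4, 8, 8, 8], [4, 4, 8, 8, 8], [8, 8, 4, 8, 4], [8, 8, 8, 8, 8], [8, 8, 4, 8, 4]]
Q^4 = [[24, 24, 16, 24, 16], [24, 24, 16, 24, 16], [16, 16, 24, 24, 24], [24, 24, 24, 32, 24], [16, 16, 24, 24, 24]]
Q^5 = [[56, 56, 72, 80, 72], [56, 56, 72, 80, 72], [72, 72, 56, 80, 56], [80, 80, 80, 96, 80], [72, 72, 56, 80, 56]]

56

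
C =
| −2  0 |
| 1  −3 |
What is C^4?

tr C = −5 and det C = 6, so the characteristic polynomial is λ² − (−5)λ + (6) with roots −3 and −2.
Eigenvectors give P = [[0, 1], [−1, 1]] with P⁻¹ = [[1, −1], [1, 0]], and C = P·diag(−3, −2)·P⁻¹.
Then C^4 = P·diag(81, 16)·P⁻¹ = [[0, 16], [−81, 16]] · [[1, −1], [1, 0]] = [[16, 0], [−65, 81]].

[[16, 0], [−65, 81]]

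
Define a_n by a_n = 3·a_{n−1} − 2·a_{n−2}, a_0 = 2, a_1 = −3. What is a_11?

−10233

With companion matrix C = [[3, −2], [1, 0]], [a_n, a_{n−1}]ᵀ = C·[a_{n−1}, a_{n−2}]ᵀ, so [a_11, a_10]ᵀ = C¹⁰·[a_1, a_0]ᵀ.
C¹⁰ = [[2047, −2046], [1023, −1022]], giving [a_11, a_10]ᵀ = [[−10233], [−5113]].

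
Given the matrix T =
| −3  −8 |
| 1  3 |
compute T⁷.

T² = I (check: tr T = 0 and det T = −1), so T⁷ = T since 7 is odd.

[[−3, −8], [1, 3]]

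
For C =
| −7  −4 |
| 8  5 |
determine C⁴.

[[161, 80], [−160, −79]]

tr C = −2 and det C = −3, so the characteristic polynomial is λ² − (−2)λ + (−3) with roots 1 and −3.
Eigenvectors give P = [[−1, −1], [2, 1]] with P⁻¹ = [[1, 1], [−2, −1]], and C = P·diag(1, −3)·P⁻¹.
Then C⁴ = P·diag(1, 81)·P⁻¹ = [[−1, −81], [2, 81]] · [[1, 1], [−2, −1]] = [[161, 80], [−160, −79]].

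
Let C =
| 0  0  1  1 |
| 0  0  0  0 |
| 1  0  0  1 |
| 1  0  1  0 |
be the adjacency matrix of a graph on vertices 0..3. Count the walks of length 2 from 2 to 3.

1

The number of length-2 walks from vertex 2 to vertex 3 is entry (2,3) of C², where C is the adjacency matrix.
C² = [[2, 0, 1, 1], [0, 0, 0, 0], [1, 0, 2, 1], [1, 0, 1, 2]]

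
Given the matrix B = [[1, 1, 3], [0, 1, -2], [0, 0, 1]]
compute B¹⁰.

B = I + N where N = [[0, 1, 3], [0, 0, -2], [0, 0, 0]] is strictly upper-triangular, so N³ = 0.
(I + N)¹⁰ = I + 10·N + 45·N² = [[1, 10, -60], [0, 1, -20], [0, 0, 1]].

[[1, 10, -60], [0, 1, -20], [0, 0, 1]]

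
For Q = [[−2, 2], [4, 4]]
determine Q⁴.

[[176, 144], [288, 608]]

Q² = [[12, 4], [8, 24]]
Q³ = [[−8, 40], [80, 112]]
Q⁴ = [[176, 144], [288, 608]]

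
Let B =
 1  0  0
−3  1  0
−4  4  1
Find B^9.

B = I + N where N = [[0, 0, 0], [−3, 0, 0], [−4, 4, 0]] is strictly lower-triangular, so N^3 = 0.
(I + N)^9 = I + 9·N + 36·N^2 = [[1, 0, 0], [−27, 1, 0], [−468, 36, 1]].

[[1, 0, 0], [−27, 1, 0], [−468, 36, 1]]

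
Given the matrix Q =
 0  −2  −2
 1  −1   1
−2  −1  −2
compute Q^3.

Q^2 = [[2, 4, 2], [−3, −2, −5], [3, 7, 7]]
Q^3 = [[0, −10, −4], [8, 13, 14], [−7, −20, −13]]

[[0, −10, −4], [8, 13, 14], [−7, −20, −13]]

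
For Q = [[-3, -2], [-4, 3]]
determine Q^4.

[[289, 0], [0, 289]]

Q^2 = [[17, 0], [0, 17]]
Q^3 = [[-51, -34], [-68, 51]]
Q^4 = [[289, 0], [0, 289]]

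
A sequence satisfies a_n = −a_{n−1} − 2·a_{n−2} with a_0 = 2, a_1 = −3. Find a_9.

With companion matrix A = [[−1, −2], [1, 0]], [a_n, a_{n−1}]ᵀ = A·[a_{n−1}, a_{n−2}]ᵀ, so [a_9, a_8]ᵀ = A⁸·[a_1, a_0]ᵀ.
A⁸ = [[−17, −6], [3, −14]], giving [a_9, a_8]ᵀ = [[39], [−37]].

39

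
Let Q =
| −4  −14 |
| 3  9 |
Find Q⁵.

tr Q = 5 and det Q = 6, so the characteristic polynomial is λ² − (5)λ + (6) with roots 3 and 2.
Eigenvectors give P = [[2, −7], [−1, 3]] with P⁻¹ = [[−3, −7], [−1, −2]], and Q = P·diag(3, 2)·P⁻¹.
Then Q⁵ = P·diag(243, 32)·P⁻¹ = [[486, −224], [−243, 96]] · [[−3, −7], [−1, −2]] = [[−1234, −2954], [633, 1509]].

[[−1234, −2954], [633, 1509]]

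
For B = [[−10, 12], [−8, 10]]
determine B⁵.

[[−160, 192], [−128, 160]]

tr B = 0 and det B = −4, so the characteristic polynomial is λ² − (0)λ + (−4) with roots 2 and −2.
Eigenvectors give P = [[1, 3], [1, 2]] with P⁻¹ = [[−2, 3], [1, −1]], and B = P·diag(2, −2)·P⁻¹.
Then B⁵ = P·diag(32, −32)·P⁻¹ = [[32, −96], [32, −64]] · [[−2, 3], [1, −1]] = [[−160, 192], [−128, 160]].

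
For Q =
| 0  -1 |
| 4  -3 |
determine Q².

[[-4, 3], [-12, 5]]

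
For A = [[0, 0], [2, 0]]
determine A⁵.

[[0, 0], [0, 0]]

A is strictly triangular, hence nilpotent: A² = 0, so A⁵ = 0.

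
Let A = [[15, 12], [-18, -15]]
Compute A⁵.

[[1215, 972], [-1458, -1215]]

tr A = 0 and det A = -9, so the characteristic polynomial is λ² − (0)λ + (-9) with roots 3 and -3.
Eigenvectors give P = [[1, 2], [-1, -3]] with P⁻¹ = [[3, 2], [-1, -1]], and A = P·diag(3, -3)·P⁻¹.
Then A⁵ = P·diag(243, -243)·P⁻¹ = [[243, -486], [-243, 729]] · [[3, 2], [-1, -1]] = [[1215, 972], [-1458, -1215]].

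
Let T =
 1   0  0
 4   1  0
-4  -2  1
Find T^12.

T = I + N where N = [[0, 0, 0], [4, 0, 0], [-4, -2, 0]] is strictly lower-triangular, so N^3 = 0.
(I + N)^12 = I + 12·N + 66·N^2 = [[1, 0, 0], [48, 1, 0], [-576, -24, 1]].

[[1, 0, 0], [48, 1, 0], [-576, -24, 1]]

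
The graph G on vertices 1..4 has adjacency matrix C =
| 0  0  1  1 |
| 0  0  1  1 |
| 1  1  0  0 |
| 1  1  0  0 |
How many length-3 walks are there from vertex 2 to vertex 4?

The number of length-3 walks from vertex 2 to vertex 4 is entry (2,4) of C³, where C is the adjacency matrix.
C² = [[2, 2, 0, 0], [2, 2, 0, 0], [0, 0, 2, 2], [0, 0, 2, 2]]
C³ = [[0, 0, 4, 4], [0, 0, 4, 4], [4, 4, 0, 0], [4, 4, 0, 0]]

4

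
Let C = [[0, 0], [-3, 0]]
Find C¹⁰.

[[0, 0], [0, 0]]

C is strictly triangular, hence nilpotent: C² = 0, so C¹⁰ = 0.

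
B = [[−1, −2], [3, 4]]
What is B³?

[[−13, −14], [21, 22]]

tr B = 3 and det B = 2, so the characteristic polynomial is λ² − (3)λ + (2) with roots 1 and 2.
Eigenvectors give P = [[1, −2], [−1, 3]] with P⁻¹ = [[3, 2], [1, 1]], and B = P·diag(1, 2)·P⁻¹.
Then B³ = P·diag(1, 8)·P⁻¹ = [[1, −16], [−1, 24]] · [[3, 2], [1, 1]] = [[−13, −14], [21, 22]].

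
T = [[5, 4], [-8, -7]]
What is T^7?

[[2189, 2188], [-4376, -4375]]

tr T = -2 and det T = -3, so the characteristic polynomial is λ² − (-2)λ + (-3) with roots 1 and -3.
Eigenvectors give P = [[-1, -1], [1, 2]] with P⁻¹ = [[-2, -1], [1, 1]], and T = P·diag(1, -3)·P⁻¹.
Then T^7 = P·diag(1, -2187)·P⁻¹ = [[-1, 2187], [1, -4374]] · [[-2, -1], [1, 1]] = [[2189, 2188], [-4376, -4375]].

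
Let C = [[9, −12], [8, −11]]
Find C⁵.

tr C = −2 and det C = −3, so the characteristic polynomial is λ² − (−2)λ + (−3) with roots −3 and 1.
Eigenvectors give P = [[1, 3], [1, 2]] with P⁻¹ = [[−2, 3], [1, −1]], and C = P·diag(−3, 1)·P⁻¹.
Then C⁵ = P·diag(−243, 1)·P⁻¹ = [[−243, 3], [−243, 2]] · [[−2, 3], [1, −1]] = [[489, −732], [488, −731]].

[[489, −732], [488, −731]]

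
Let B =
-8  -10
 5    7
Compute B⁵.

tr B = -1 and det B = -6, so the characteristic polynomial is λ² − (-1)λ + (-6) with roots -3 and 2.
Eigenvectors give P = [[-2, 1], [1, -1]] with P⁻¹ = [[-1, -1], [-1, -2]], and B = P·diag(-3, 2)·P⁻¹.
Then B⁵ = P·diag(-243, 32)·P⁻¹ = [[486, 32], [-243, -32]] · [[-1, -1], [-1, -2]] = [[-518, -550], [275, 307]].

[[-518, -550], [275, 307]]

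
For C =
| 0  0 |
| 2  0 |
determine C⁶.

[[0, 0], [0, 0]]

C is strictly triangular, hence nilpotent: C² = 0, so C⁶ = 0.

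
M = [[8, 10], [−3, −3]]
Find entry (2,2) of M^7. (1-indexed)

−10167

tr M = 5 and det M = 6, so the characteristic polynomial is λ² − (5)λ + (6) with roots 3 and 2.
Eigenvectors give P = [[2, 5], [−1, −3]] with P⁻¹ = [[3, 5], [−1, −2]], and M = P·diag(3, 2)·P⁻¹.
Then M^7 = P·diag(2187, 128)·P⁻¹ = [[4374, 640], [−2187, −384]] · [[3, 5], [−1, −2]] = [[12482, 20590], [−6177, −10167]].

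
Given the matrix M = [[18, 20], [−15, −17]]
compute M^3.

tr M = 1 and det M = −6, so the characteristic polynomial is λ² − (1)λ + (−6) with roots −2 and 3.
Eigenvectors give P = [[−1, 4], [1, −3]] with P⁻¹ = [[3, 4], [1, 1]], and M = P·diag(−2, 3)·P⁻¹.
Then M^3 = P·diag(−8, 27)·P⁻¹ = [[8, 108], [−8, −81]] · [[3, 4], [1, 1]] = [[132, 140], [−105, −113]].

[[132, 140], [−105, −113]]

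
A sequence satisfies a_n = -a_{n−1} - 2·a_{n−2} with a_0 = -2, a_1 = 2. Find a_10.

-46

With companion matrix M = [[-1, -2], [1, 0]], [a_n, a_{n−1}]ᵀ = M·[a_{n−1}, a_{n−2}]ᵀ, so [a_10, a_9]ᵀ = M^9·[a_1, a_0]ᵀ.
M^9 = [[11, 34], [-17, -6]], giving [a_10, a_9]ᵀ = [[-46], [-22]].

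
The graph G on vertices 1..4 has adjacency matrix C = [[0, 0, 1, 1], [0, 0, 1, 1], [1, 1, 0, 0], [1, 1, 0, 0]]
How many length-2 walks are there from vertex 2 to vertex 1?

The number of length-2 walks from vertex 2 to vertex 1 is entry (2,1) of C², where C is the adjacency matrix.
C² = [[2, 2, 0, 0], [2, 2, 0, 0], [0, 0, 2, 2], [0, 0, 2, 2]]

2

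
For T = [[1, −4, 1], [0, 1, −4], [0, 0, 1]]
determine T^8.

[[1, −32, 456], [0, 1, −32], [0, 0, 1]]

T = I + N where N = [[0, −4, 1], [0, 0, −4], [0, 0, 0]] is strictly upper-triangular, so N^3 = 0.
(I + N)^8 = I + 8·N + 28·N^2 = [[1, −32, 456], [0, 1, −32], [0, 0, 1]].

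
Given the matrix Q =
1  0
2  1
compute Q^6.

[[1, 0], [12, 1]]

Q = I + N where N = [[0, 0], [2, 0]] is strictly lower-triangular, so N^2 = 0.
(I + N)^6 = I + 6·N = [[1, 0], [12, 1]].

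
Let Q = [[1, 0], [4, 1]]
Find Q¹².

[[1, 0], [48, 1]]

Q = I + N where N = [[0, 0], [4, 0]] is strictly lower-triangular, so N² = 0.
(I + N)¹² = I + 12·N = [[1, 0], [48, 1]].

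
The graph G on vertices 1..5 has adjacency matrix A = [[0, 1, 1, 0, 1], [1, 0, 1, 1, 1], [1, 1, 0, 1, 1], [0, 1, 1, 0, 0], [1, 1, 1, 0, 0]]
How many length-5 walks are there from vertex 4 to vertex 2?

67

The number of length-5 walks from vertex 4 to vertex 2 is entry (4,2) of A⁵, where A is the adjacency matrix.
A² = [[3, 2, 2, 2, 2], [2, 4, 3, 1, 2], [2, 3, 4, 1, 2], [2, 1, 1, 2, 2], [2, 2, 2, 2, 3]]
A³ = [[6, 9, 9, 4, 7], [9, 8, 9, 7, 9], [9, 9, 8, 7, 9], [4, 7, 7, 2, 4], [7, 9, 9, 4, 6]]
A⁴ = [[25, 26, 26, 18, 24], [26, 34, 33, 17, 26], [26, 33, 34, 17, 26], [18, 17, 17, 14, 18], [24, 26, 26, 18, 25]]
A⁵ = [[76, 93, 93, 52, 77], [93, 102, 103, 67, 93], [93, 103, 102, 67, 93], [52, 67, 67, 34, 52], [77, 93, 93, 52, 76]]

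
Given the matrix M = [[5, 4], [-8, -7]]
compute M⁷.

tr M = -2 and det M = -3, so the characteristic polynomial is λ² − (-2)λ + (-3) with roots 1 and -3.
Eigenvectors give P = [[-1, -1], [1, 2]] with P⁻¹ = [[-2, -1], [1, 1]], and M = P·diag(1, -3)·P⁻¹.
Then M⁷ = P·diag(1, -2187)·P⁻¹ = [[-1, 2187], [1, -4374]] · [[-2, -1], [1, 1]] = [[2189, 2188], [-4376, -4375]].

[[2189, 2188], [-4376, -4375]]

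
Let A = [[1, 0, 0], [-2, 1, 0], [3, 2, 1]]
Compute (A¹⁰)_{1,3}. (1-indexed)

A = I + N where N = [[0, 0, 0], [-2, 0, 0], [3, 2, 0]] is strictly lower-triangular, so N³ = 0.
(I + N)¹⁰ = I + 10·N + 45·N² = [[1, 0, 0], [-20, 1, 0], [-150, 20, 1]].

0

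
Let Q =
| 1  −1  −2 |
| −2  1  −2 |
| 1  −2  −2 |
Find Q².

[[1, 2, 4], [−6, 7, 6], [3, 1, 6]]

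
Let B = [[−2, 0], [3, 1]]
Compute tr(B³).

tr B = −1 and det B = −2, so the characteristic polynomial is λ² − (−1)λ + (−2) with roots 1 and −2.
Eigenvectors give P = [[0, −1], [1, 1]] with P⁻¹ = [[1, 1], [−1, 0]], and B = P·diag(1, −2)·P⁻¹.
Then B³ = P·diag(1, −8)·P⁻¹ = [[0, 8], [1, −8]] · [[1, 1], [−1, 0]] = [[−8, 0], [9, 1]].

−7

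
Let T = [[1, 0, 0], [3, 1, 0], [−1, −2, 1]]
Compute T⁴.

T = I + N where N = [[0, 0, 0], [3, 0, 0], [−1, −2, 0]] is strictly lower-triangular, so N³ = 0.
(I + N)⁴ = I + 4·N + 6·N² = [[1, 0, 0], [12, 1, 0], [−40, −8, 1]].

[[1, 0, 0], [12, 1, 0], [−40, −8, 1]]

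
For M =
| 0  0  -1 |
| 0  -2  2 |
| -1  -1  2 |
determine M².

[[1, 1, -2], [-2, 2, 0], [-2, 0, 3]]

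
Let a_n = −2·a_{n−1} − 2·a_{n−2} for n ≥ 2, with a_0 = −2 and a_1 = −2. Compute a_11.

−192

With companion matrix C = [[−2, −2], [1, 0]], [a_n, a_{n−1}]ᵀ = C·[a_{n−1}, a_{n−2}]ᵀ, so [a_11, a_10]ᵀ = C^10·[a_1, a_0]ᵀ.
C^10 = [[32, 64], [−32, −32]], giving [a_11, a_10]ᵀ = [[−192], [128]].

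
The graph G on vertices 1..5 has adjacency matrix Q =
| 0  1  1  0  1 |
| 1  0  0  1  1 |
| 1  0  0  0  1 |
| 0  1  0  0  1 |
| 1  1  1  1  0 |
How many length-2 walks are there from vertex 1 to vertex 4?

2

The number of length-2 walks from vertex 1 to vertex 4 is entry (1,4) of Q^2, where Q is the adjacency matrix.
Q^2 = [[3, 1, 1, 2, 2], [1, 3, 2, 1, 2], [1, 2, 2, 1, 1], [2, 1, 1, 2, 1], [2, 2, 1, 1, 4]]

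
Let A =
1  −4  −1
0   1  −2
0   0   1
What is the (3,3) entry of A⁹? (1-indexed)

1

A = I + N where N = [[0, −4, −1], [0, 0, −2], [0, 0, 0]] is strictly upper-triangular, so N³ = 0.
(I + N)⁹ = I + 9·N + 36·N² = [[1, −36, 279], [0, 1, −18], [0, 0, 1]].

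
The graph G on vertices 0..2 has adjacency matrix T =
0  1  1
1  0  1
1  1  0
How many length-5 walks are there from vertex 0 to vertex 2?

The number of length-5 walks from vertex 0 to vertex 2 is entry (0,2) of T⁵, where T is the adjacency matrix.
T² = [[2, 1, 1], [1, 2, 1], [1, 1, 2]]
T³ = [[2, 3, 3], [3, 2, 3], [3, 3, 2]]
T⁴ = [[6, 5, 5], [5, 6, 5], [5, 5, 6]]
T⁵ = [[10, 11, 11], [11, 10, 11], [11, 11, 10]]

11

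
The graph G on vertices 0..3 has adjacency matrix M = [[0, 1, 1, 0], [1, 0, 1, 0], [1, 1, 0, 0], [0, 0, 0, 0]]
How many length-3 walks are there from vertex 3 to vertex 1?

0

The number of length-3 walks from vertex 3 to vertex 1 is entry (3,1) of M³, where M is the adjacency matrix.
M² = [[2, 1, 1, 0], [1, 2, 1, 0], [1, 1, 2, 0], [0, 0, 0, 0]]
M³ = [[2, 3, 3, 0], [3, 2, 3, 0], [3, 3, 2, 0], [0, 0, 0, 0]]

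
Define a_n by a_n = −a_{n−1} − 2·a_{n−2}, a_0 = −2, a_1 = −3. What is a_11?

With companion matrix T = [[−1, −2], [1, 0]], [a_n, a_{n−1}]ᵀ = T·[a_{n−1}, a_{n−2}]ᵀ, so [a_11, a_10]ᵀ = T¹⁰·[a_1, a_0]ᵀ.
T¹⁰ = [[23, −22], [11, 34]], giving [a_11, a_10]ᵀ = [[−25], [−101]].

−25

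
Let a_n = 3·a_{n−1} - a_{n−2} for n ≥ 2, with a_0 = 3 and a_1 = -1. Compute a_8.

-2118

With companion matrix T = [[3, -1], [1, 0]], [a_n, a_{n−1}]ᵀ = T·[a_{n−1}, a_{n−2}]ᵀ, so [a_8, a_7]ᵀ = T^7·[a_1, a_0]ᵀ.
T^7 = [[987, -377], [377, -144]], giving [a_8, a_7]ᵀ = [[-2118], [-809]].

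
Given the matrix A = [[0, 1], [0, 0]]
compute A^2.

A is strictly triangular, hence nilpotent: A^2 = 0, so A^2 = 0.

[[0, 0], [0, 0]]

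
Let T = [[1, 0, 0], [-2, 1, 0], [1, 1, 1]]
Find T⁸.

[[1, 0, 0], [-16, 1, 0], [-48, 8, 1]]

T = I + N where N = [[0, 0, 0], [-2, 0, 0], [1, 1, 0]] is strictly lower-triangular, so N³ = 0.
(I + N)⁸ = I + 8·N + 28·N² = [[1, 0, 0], [-16, 1, 0], [-48, 8, 1]].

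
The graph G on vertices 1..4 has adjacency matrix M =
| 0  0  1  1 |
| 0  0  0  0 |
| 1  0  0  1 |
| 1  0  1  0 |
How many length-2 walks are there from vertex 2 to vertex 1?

0

The number of length-2 walks from vertex 2 to vertex 1 is entry (2,1) of M², where M is the adjacency matrix.
M² = [[2, 0, 1, 1], [0, 0, 0, 0], [1, 0, 2, 1], [1, 0, 1, 2]]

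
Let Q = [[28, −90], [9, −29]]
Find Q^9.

[[4618, −15390], [1539, −5129]]

tr Q = −1 and det Q = −2, so the characteristic polynomial is λ² − (−1)λ + (−2) with roots −2 and 1.
Eigenvectors give P = [[−3, 10], [−1, 3]] with P⁻¹ = [[3, −10], [1, −3]], and Q = P·diag(−2, 1)·P⁻¹.
Then Q^9 = P·diag(−512, 1)·P⁻¹ = [[1536, 10], [512, 3]] · [[3, −10], [1, −3]] = [[4618, −15390], [1539, −5129]].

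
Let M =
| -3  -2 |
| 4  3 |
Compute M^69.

M² = I (check: tr M = 0 and det M = -1), so M^69 = M since 69 is odd.

[[-3, -2], [4, 3]]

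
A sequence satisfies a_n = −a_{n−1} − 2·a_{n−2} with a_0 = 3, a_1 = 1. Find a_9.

With companion matrix M = [[−1, −2], [1, 0]], [a_n, a_{n−1}]ᵀ = M·[a_{n−1}, a_{n−2}]ᵀ, so [a_9, a_8]ᵀ = M⁸·[a_1, a_0]ᵀ.
M⁸ = [[−17, −6], [3, −14]], giving [a_9, a_8]ᵀ = [[−35], [−39]].

−35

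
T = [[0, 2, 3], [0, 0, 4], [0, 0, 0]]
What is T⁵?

T is strictly triangular, hence nilpotent: T³ = 0, so T⁵ = 0.

[[0, 0, 0], [0, 0, 0], [0, 0, 0]]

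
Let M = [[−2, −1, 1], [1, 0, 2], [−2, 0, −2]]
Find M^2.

[[1, 2, −6], [−6, −1, −3], [8, 2, 2]]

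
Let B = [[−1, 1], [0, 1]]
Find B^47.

B² = I (check: tr B = 0 and det B = −1), so B^47 = B since 47 is odd.

[[−1, 1], [0, 1]]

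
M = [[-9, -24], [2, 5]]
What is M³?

[[-105, -312], [26, 77]]

tr M = -4 and det M = 3, so the characteristic polynomial is λ² − (-4)λ + (3) with roots -1 and -3.
Eigenvectors give P = [[-3, 4], [1, -1]] with P⁻¹ = [[1, 4], [1, 3]], and M = P·diag(-1, -3)·P⁻¹.
Then M³ = P·diag(-1, -27)·P⁻¹ = [[3, -108], [-1, 27]] · [[1, 4], [1, 3]] = [[-105, -312], [26, 77]].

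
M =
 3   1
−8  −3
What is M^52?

M² = I (check: tr M = 0 and det M = −1), so M^52 = I since 52 is even.

[[1, 0], [0, 1]]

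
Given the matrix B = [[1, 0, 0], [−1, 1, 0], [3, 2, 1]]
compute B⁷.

B = I + N where N = [[0, 0, 0], [−1, 0, 0], [3, 2, 0]] is strictly lower-triangular, so N³ = 0.
(I + N)⁷ = I + 7·N + 21·N² = [[1, 0, 0], [−7, 1, 0], [−21, 14, 1]].

[[1, 0, 0], [−7, 1, 0], [−21, 14, 1]]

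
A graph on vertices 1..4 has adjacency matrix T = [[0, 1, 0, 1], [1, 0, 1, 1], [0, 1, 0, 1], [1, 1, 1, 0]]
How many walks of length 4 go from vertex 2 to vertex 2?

The number of length-4 walks from vertex 2 to vertex 2 is entry (2,2) of T⁴, where T is the adjacency matrix.
T² = [[2, 1, 2, 1], [1, 3, 1, 2], [2, 1, 2, 1], [1, 2, 1, 3]]
T³ = [[2, 5, 2, 5], [5, 4, 5, 5], [2, 5, 2, 5], [5, 5, 5, 4]]
T⁴ = [[10, 9, 10, 9], [9, 15, 9, 14], [10, 9, 10, 9], [9, 14, 9, 15]]

15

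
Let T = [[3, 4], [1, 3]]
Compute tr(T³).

T² = [[13, 24], [6, 13]]
T³ = [[63, 124], [31, 63]]

126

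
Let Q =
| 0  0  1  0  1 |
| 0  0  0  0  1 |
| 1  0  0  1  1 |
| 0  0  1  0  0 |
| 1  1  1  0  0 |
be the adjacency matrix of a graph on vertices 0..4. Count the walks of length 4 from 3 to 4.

The number of length-4 walks from vertex 3 to vertex 4 is entry (3,4) of Q⁴, where Q is the adjacency matrix.
Q² = [[2, 1, 1, 1, 1], [1, 1, 1, 0, 0], [1, 1, 3, 0, 1], [1, 0, 0, 1, 1], [1, 0, 1, 1, 3]]
Q³ = [[2, 1, 4, 1, 4], [1, 0, 1, 1, 3], [4, 1, 2, 3, 5], [1, 1, 3, 0, 1], [4, 3, 5, 1, 2]]
Q⁴ = [[8, 4, 7, 4, 7], [4, 3, 5, 1, 2], [7, 5, 12, 2, 7], [4, 1, 2, 3, 5], [7, 2, 7, 5, 12]]

5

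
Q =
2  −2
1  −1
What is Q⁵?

Q² = Q (a projection; rank 1, trace 1), so Q⁵ = Q.

[[2, −2], [1, −1]]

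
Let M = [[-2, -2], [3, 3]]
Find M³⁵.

[[-2, -2], [3, 3]]

M² = M (a projection; rank 1, trace 1), so M³⁵ = M.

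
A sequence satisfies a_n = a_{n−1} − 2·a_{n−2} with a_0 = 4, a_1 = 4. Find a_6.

28

With companion matrix T = [[1, −2], [1, 0]], [a_n, a_{n−1}]ᵀ = T·[a_{n−1}, a_{n−2}]ᵀ, so [a_6, a_5]ᵀ = T⁵·[a_1, a_0]ᵀ.
T⁵ = [[5, 2], [−1, 6]], giving [a_6, a_5]ᵀ = [[28], [20]].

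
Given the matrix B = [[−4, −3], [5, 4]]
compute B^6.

B² = I (check: tr B = 0 and det B = −1), so B^6 = I since 6 is even.

[[1, 0], [0, 1]]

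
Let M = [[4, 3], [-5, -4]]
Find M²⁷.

[[4, 3], [-5, -4]]

M² = I (check: tr M = 0 and det M = -1), so M²⁷ = M since 27 is odd.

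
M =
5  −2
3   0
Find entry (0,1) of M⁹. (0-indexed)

−38342

tr M = 5 and det M = 6, so the characteristic polynomial is λ² − (5)λ + (6) with roots 3 and 2.
Eigenvectors give P = [[1, −2], [1, −3]] with P⁻¹ = [[3, −2], [1, −1]], and M = P·diag(3, 2)·P⁻¹.
Then M⁹ = P·diag(19683, 512)·P⁻¹ = [[19683, −1024], [19683, −1536]] · [[3, −2], [1, −1]] = [[58025, −38342], [57513, −37830]].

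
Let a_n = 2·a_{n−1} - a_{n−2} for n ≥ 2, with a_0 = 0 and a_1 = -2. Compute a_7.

With companion matrix Q = [[2, -1], [1, 0]], [a_n, a_{n−1}]ᵀ = Q·[a_{n−1}, a_{n−2}]ᵀ, so [a_7, a_6]ᵀ = Q⁶·[a_1, a_0]ᵀ.
Q⁶ = [[7, -6], [6, -5]], giving [a_7, a_6]ᵀ = [[-14], [-12]].

-14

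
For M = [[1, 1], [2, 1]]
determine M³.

M² = [[3, 2], [4, 3]]
M³ = [[7, 5], [10, 7]]

[[7, 5], [10, 7]]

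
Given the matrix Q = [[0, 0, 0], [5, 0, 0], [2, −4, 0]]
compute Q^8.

[[0, 0, 0], [0, 0, 0], [0, 0, 0]]

Q is strictly triangular, hence nilpotent: Q^3 = 0, so Q^8 = 0.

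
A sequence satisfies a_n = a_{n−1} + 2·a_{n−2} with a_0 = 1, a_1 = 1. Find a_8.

With companion matrix B = [[1, 2], [1, 0]], [a_n, a_{n−1}]ᵀ = B·[a_{n−1}, a_{n−2}]ᵀ, so [a_8, a_7]ᵀ = B⁷·[a_1, a_0]ᵀ.
B⁷ = [[85, 86], [43, 42]], giving [a_8, a_7]ᵀ = [[171], [85]].

171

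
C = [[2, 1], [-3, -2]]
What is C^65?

[[2, 1], [-3, -2]]

C² = I (check: tr C = 0 and det C = -1), so C^65 = C since 65 is odd.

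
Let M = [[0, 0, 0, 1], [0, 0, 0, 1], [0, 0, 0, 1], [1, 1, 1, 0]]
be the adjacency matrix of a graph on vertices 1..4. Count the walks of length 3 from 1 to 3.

The number of length-3 walks from vertex 1 to vertex 3 is entry (1,3) of M³, where M is the adjacency matrix.
M² = [[1, 1, 1, 0], [1, 1, 1, 0], [1, 1, 1, 0], [0, 0, 0, 3]]
M³ = [[0, 0, 0, 3], [0, 0, 0, 3], [0, 0, 0, 3], [3, 3, 3, 0]]

0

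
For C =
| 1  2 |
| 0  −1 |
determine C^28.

C² = I (check: tr C = 0 and det C = −1), so C^28 = I since 28 is even.

[[1, 0], [0, 1]]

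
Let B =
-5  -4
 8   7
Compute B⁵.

tr B = 2 and det B = -3, so the characteristic polynomial is λ² − (2)λ + (-3) with roots -1 and 3.
Eigenvectors give P = [[-1, -1], [1, 2]] with P⁻¹ = [[-2, -1], [1, 1]], and B = P·diag(-1, 3)·P⁻¹.
Then B⁵ = P·diag(-1, 243)·P⁻¹ = [[1, -243], [-1, 486]] · [[-2, -1], [1, 1]] = [[-245, -244], [488, 487]].

[[-245, -244], [488, 487]]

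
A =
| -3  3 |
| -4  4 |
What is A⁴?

A² = [[-3, 3], [-4, 4]]
A³ = [[-3, 3], [-4, 4]]
A⁴ = [[-3, 3], [-4, 4]]

[[-3, 3], [-4, 4]]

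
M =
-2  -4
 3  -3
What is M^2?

[[-8, 20], [-15, -3]]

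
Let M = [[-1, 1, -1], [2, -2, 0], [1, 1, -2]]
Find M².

[[2, -4, 3], [-6, 6, -2], [-1, -3, 3]]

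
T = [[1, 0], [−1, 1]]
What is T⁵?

[[1, 0], [−5, 1]]

T = I + N where N = [[0, 0], [−1, 0]] is strictly lower-triangular, so N² = 0.
(I + N)⁵ = I + 5·N = [[1, 0], [−5, 1]].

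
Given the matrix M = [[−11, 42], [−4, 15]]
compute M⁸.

[[−39359, 137760], [−13120, 45921]]

tr M = 4 and det M = 3, so the characteristic polynomial is λ² − (4)λ + (3) with roots 3 and 1.
Eigenvectors give P = [[3, 7], [1, 2]] with P⁻¹ = [[−2, 7], [1, −3]], and M = P·diag(3, 1)·P⁻¹.
Then M⁸ = P·diag(6561, 1)·P⁻¹ = [[19683, 7], [6561, 2]] · [[−2, 7], [1, −3]] = [[−39359, 137760], [−13120, 45921]].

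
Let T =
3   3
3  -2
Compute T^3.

T^2 = [[18, 3], [3, 13]]
T^3 = [[63, 48], [48, -17]]

[[63, 48], [48, -17]]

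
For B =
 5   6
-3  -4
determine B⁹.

tr B = 1 and det B = -2, so the characteristic polynomial is λ² − (1)λ + (-2) with roots -1 and 2.
Eigenvectors give P = [[-1, -2], [1, 1]] with P⁻¹ = [[1, 2], [-1, -1]], and B = P·diag(-1, 2)·P⁻¹.
Then B⁹ = P·diag(-1, 512)·P⁻¹ = [[1, -1024], [-1, 512]] · [[1, 2], [-1, -1]] = [[1025, 1026], [-513, -514]].

[[1025, 1026], [-513, -514]]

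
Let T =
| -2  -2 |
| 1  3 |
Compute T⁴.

[[2, -18], [9, 47]]

T² = [[2, -2], [1, 7]]
T³ = [[-6, -10], [5, 19]]
T⁴ = [[2, -18], [9, 47]]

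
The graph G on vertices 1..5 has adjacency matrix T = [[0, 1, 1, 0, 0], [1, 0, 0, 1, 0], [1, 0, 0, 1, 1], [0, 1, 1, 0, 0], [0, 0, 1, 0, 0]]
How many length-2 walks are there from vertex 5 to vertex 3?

0

The number of length-2 walks from vertex 5 to vertex 3 is entry (5,3) of T^2, where T is the adjacency matrix.
T^2 = [[2, 0, 0, 2, 1], [0, 2, 2, 0, 0], [0, 2, 3, 0, 0], [2, 0, 0, 2, 1], [1, 0, 0, 1, 1]]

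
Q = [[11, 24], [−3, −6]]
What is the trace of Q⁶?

793

tr Q = 5 and det Q = 6, so the characteristic polynomial is λ² − (5)λ + (6) with roots 3 and 2.
Eigenvectors give P = [[−3, −8], [1, 3]] with P⁻¹ = [[−3, −8], [1, 3]], and Q = P·diag(3, 2)·P⁻¹.
Then Q⁶ = P·diag(729, 64)·P⁻¹ = [[−2187, −512], [729, 192]] · [[−3, −8], [1, 3]] = [[6049, 15960], [−1995, −5256]].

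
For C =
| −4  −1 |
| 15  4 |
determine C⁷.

[[−4, −1], [15, 4]]

C² = I (check: tr C = 0 and det C = −1), so C⁷ = C since 7 is odd.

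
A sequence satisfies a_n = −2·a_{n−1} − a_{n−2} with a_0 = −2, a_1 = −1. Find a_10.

With companion matrix T = [[−2, −1], [1, 0]], [a_n, a_{n−1}]ᵀ = T·[a_{n−1}, a_{n−2}]ᵀ, so [a_10, a_9]ᵀ = T^9·[a_1, a_0]ᵀ.
T^9 = [[−10, −9], [9, 8]], giving [a_10, a_9]ᵀ = [[28], [−25]].

28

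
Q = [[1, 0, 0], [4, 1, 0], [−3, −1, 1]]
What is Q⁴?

[[1, 0, 0], [16, 1, 0], [−36, −4, 1]]

Q = I + N where N = [[0, 0, 0], [4, 0, 0], [−3, −1, 0]] is strictly lower-triangular, so N³ = 0.
(I + N)⁴ = I + 4·N + 6·N² = [[1, 0, 0], [16, 1, 0], [−36, −4, 1]].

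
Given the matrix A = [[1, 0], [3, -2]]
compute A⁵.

[[1, 0], [33, -32]]

tr A = -1 and det A = -2, so the characteristic polynomial is λ² − (-1)λ + (-2) with roots -2 and 1.
Eigenvectors give P = [[0, 1], [-1, 1]] with P⁻¹ = [[1, -1], [1, 0]], and A = P·diag(-2, 1)·P⁻¹.
Then A⁵ = P·diag(-32, 1)·P⁻¹ = [[0, 1], [32, 1]] · [[1, -1], [1, 0]] = [[1, 0], [33, -32]].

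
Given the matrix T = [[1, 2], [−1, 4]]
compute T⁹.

tr T = 5 and det T = 6, so the characteristic polynomial is λ² − (5)λ + (6) with roots 3 and 2.
Eigenvectors give P = [[−1, 2], [−1, 1]] with P⁻¹ = [[1, −2], [1, −1]], and T = P·diag(3, 2)·P⁻¹.
Then T⁹ = P·diag(19683, 512)·P⁻¹ = [[−19683, 1024], [−19683, 512]] · [[1, −2], [1, −1]] = [[−18659, 38342], [−19171, 38854]].

[[−18659, 38342], [−19171, 38854]]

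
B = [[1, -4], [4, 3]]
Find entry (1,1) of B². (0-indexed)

-7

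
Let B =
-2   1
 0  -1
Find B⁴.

[[16, -15], [0, 1]]

B² = [[4, -3], [0, 1]]
B³ = [[-8, 7], [0, -1]]
B⁴ = [[16, -15], [0, 1]]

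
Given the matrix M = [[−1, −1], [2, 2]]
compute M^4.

M² = M (a projection; rank 1, trace 1), so M^4 = M.

[[−1, −1], [2, 2]]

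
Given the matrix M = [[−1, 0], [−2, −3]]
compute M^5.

tr M = −4 and det M = 3, so the characteristic polynomial is λ² − (−4)λ + (3) with roots −3 and −1.
Eigenvectors give P = [[0, −1], [1, 1]] with P⁻¹ = [[1, 1], [−1, 0]], and M = P·diag(−3, −1)·P⁻¹.
Then M^5 = P·diag(−243, −1)·P⁻¹ = [[0, 1], [−243, −1]] · [[1, 1], [−1, 0]] = [[−1, 0], [−242, −243]].

[[−1, 0], [−242, −243]]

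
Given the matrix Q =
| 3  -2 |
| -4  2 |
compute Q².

[[17, -10], [-20, 12]]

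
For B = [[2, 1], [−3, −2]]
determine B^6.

[[1, 0], [0, 1]]

B² = I (check: tr B = 0 and det B = −1), so B^6 = I since 6 is even.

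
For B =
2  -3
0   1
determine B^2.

[[4, -9], [0, 1]]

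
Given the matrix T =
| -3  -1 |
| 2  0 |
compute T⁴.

[[31, 15], [-30, -14]]

tr T = -3 and det T = 2, so the characteristic polynomial is λ² − (-3)λ + (2) with roots -2 and -1.
Eigenvectors give P = [[-1, 1], [1, -2]] with P⁻¹ = [[-2, -1], [-1, -1]], and T = P·diag(-2, -1)·P⁻¹.
Then T⁴ = P·diag(16, 1)·P⁻¹ = [[-16, 1], [16, -2]] · [[-2, -1], [-1, -1]] = [[31, 15], [-30, -14]].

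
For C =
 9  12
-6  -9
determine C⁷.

tr C = 0 and det C = -9, so the characteristic polynomial is λ² − (0)λ + (-9) with roots 3 and -3.
Eigenvectors give P = [[-2, -1], [1, 1]] with P⁻¹ = [[-1, -1], [1, 2]], and C = P·diag(3, -3)·P⁻¹.
Then C⁷ = P·diag(2187, -2187)·P⁻¹ = [[-4374, 2187], [2187, -2187]] · [[-1, -1], [1, 2]] = [[6561, 8748], [-4374, -6561]].

[[6561, 8748], [-4374, -6561]]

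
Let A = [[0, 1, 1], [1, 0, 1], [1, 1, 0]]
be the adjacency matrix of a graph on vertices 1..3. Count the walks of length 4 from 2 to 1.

5

The number of length-4 walks from vertex 2 to vertex 1 is entry (2,1) of A⁴, where A is the adjacency matrix.
A² = [[2, 1, 1], [1, 2, 1], [1, 1, 2]]
A³ = [[2, 3, 3], [3, 2, 3], [3, 3, 2]]
A⁴ = [[6, 5, 5], [5, 6, 5], [5, 5, 6]]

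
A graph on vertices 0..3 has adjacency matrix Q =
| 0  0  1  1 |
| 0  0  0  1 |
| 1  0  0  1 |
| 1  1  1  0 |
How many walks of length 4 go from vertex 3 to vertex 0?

The number of length-4 walks from vertex 3 to vertex 0 is entry (3,0) of Q⁴, where Q is the adjacency matrix.
Q² = [[2, 1, 1, 1], [1, 1, 1, 0], [1, 1, 2, 1], [1, 0, 1, 3]]
Q³ = [[2, 1, 3, 4], [1, 0, 1, 3], [3, 1, 2, 4], [4, 3, 4, 2]]
Q⁴ = [[7, 4, 6, 6], [4, 3, 4, 2], [6, 4, 7, 6], [6, 2, 6, 11]]

6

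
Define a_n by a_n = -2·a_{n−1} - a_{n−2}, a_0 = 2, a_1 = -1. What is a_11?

9

With companion matrix B = [[-2, -1], [1, 0]], [a_n, a_{n−1}]ᵀ = B·[a_{n−1}, a_{n−2}]ᵀ, so [a_11, a_10]ᵀ = B¹⁰·[a_1, a_0]ᵀ.
B¹⁰ = [[11, 10], [-10, -9]], giving [a_11, a_10]ᵀ = [[9], [-8]].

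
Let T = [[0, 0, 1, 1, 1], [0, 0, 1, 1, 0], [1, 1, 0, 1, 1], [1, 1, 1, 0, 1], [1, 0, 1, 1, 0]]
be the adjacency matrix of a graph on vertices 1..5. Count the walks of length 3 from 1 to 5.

7

The number of length-3 walks from vertex 1 to vertex 5 is entry (1,5) of T³, where T is the adjacency matrix.
T² = [[3, 2, 2, 2, 2], [2, 2, 1, 1, 2], [2, 1, 4, 3, 2], [2, 1, 3, 4, 2], [2, 2, 2, 2, 3]]
T³ = [[6, 4, 9, 9, 7], [4, 2, 7, 7, 4], [9, 7, 8, 9, 9], [9, 7, 9, 8, 9], [7, 4, 9, 9, 6]]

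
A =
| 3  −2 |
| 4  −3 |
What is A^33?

A² = I (check: tr A = 0 and det A = −1), so A^33 = A since 33 is odd.

[[3, −2], [4, −3]]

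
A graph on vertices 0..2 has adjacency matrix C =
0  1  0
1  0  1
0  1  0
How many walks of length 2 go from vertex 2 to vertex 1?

The number of length-2 walks from vertex 2 to vertex 1 is entry (2,1) of C^2, where C is the adjacency matrix.
C^2 = [[1, 0, 1], [0, 2, 0], [1, 0, 1]]

0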